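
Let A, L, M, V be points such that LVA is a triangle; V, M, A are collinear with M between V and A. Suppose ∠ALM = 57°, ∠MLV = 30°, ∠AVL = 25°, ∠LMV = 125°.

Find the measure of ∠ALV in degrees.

1. ∠AML = 55°  [linear pair at M on VA]
2. ∠LAM = 68°  [△LMA]
3. ∠LAV = 68°  [M on ray AV]
4. ∠ALV = 87°  [△LVA]

∠ALV = 87°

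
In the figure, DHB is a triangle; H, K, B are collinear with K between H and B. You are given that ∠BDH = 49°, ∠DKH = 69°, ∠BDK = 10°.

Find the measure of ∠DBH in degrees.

1. ∠BKD = 111°  [linear pair at K on HB]
2. ∠DBK = 59°  [△DKB]
3. ∠DBH = 59°  [K on ray BH]

∠DBH = 59°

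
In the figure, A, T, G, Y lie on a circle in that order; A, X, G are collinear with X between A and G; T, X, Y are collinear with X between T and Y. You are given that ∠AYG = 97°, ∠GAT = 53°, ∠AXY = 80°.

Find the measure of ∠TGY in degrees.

1. ∠ATG = 83°  [cyclic ATGY, opposite ∠T+∠Y]
2. ∠GYT = 53°  [same arc TG]
3. ∠AGT = 44°  [△ATG]
4. ∠GXT = 80°  [vertical angles at X]
5. ∠GTY = 56°  [△TXG]
6. ∠TGY = 71°  [△TGY]

∠TGY = 71°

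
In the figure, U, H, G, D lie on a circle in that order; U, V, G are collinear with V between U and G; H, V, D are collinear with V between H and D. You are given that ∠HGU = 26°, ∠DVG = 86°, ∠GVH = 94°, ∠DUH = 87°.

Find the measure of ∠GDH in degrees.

∠GDH = 27°

1. ∠DHG = 60°  [△HVG]
2. ∠DGH = 93°  [cyclic UHGD, opposite ∠U+∠G]
3. ∠GDH = 27°  [△HGD]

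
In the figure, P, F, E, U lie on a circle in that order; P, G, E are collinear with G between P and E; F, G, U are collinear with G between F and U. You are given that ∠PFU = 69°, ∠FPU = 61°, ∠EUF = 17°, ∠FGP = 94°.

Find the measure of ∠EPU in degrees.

1. ∠FEU = 119°  [cyclic PFEU, opposite ∠P+∠E]
2. ∠EFU = 44°  [△FEU]
3. ∠EPU = 44°  [same arc EU]

∠EPU = 44°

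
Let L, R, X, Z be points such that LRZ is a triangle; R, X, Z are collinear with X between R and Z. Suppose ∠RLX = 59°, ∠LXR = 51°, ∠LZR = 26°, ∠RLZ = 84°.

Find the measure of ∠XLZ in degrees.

∠XLZ = 25°

1. ∠LXZ = 129°  [linear pair at X on RZ]
2. ∠LZX = 26°  [X on ray ZR]
3. ∠XLZ = 25°  [△LXZ]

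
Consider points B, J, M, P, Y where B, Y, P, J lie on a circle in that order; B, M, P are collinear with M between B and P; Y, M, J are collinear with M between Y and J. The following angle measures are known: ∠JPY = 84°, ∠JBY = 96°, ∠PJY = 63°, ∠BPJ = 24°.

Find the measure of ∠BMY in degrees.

∠BMY = 93°

1. ∠PBY = 63°  [same arc YP]
2. ∠BYJ = 24°  [same arc BJ]
3. ∠BMY = 93°  [△BMY]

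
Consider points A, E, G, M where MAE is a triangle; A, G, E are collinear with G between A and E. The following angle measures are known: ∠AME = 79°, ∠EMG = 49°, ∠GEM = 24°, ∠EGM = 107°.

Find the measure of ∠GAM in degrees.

∠GAM = 77°

1. ∠AEM = 24°  [G on ray EA]
2. ∠EAM = 77°  [△MAE]
3. ∠GAM = 77°  [G on ray AE]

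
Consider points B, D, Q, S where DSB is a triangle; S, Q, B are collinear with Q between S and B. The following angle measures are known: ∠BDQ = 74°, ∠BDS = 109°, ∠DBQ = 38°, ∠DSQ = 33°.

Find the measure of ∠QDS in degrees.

1. ∠BQD = 68°  [△DQB]
2. ∠DQS = 112°  [linear pair at Q on SB]
3. ∠QDS = 35°  [△DSQ]

∠QDS = 35°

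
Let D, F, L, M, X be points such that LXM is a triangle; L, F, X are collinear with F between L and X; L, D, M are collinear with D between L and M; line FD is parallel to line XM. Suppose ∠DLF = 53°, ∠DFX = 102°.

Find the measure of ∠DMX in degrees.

1. ∠DFL = 78°  [linear pair at F on LX]
2. ∠FDL = 49°  [△LFD]
3. ∠FDM = 131°  [linear pair at D on LM]
4. ∠DMX = 49°  [FD∥XM, co-interior at M–D]

∠DMX = 49°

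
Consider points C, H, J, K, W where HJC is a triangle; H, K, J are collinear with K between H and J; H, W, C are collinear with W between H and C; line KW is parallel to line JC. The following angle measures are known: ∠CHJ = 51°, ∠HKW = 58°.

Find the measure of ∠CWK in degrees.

1. ∠KHW = 51°  [K on HJ, W on HC]
2. ∠HWK = 71°  [△HKW]
3. ∠CWK = 109°  [linear pair at W on HC]

∠CWK = 109°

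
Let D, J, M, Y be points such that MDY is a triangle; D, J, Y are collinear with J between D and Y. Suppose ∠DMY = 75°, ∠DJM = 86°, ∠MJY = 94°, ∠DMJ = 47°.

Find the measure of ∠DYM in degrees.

∠DYM = 58°

1. ∠JDM = 47°  [△MDJ]
2. ∠MDY = 47°  [J on ray DY]
3. ∠DYM = 58°  [△MDY]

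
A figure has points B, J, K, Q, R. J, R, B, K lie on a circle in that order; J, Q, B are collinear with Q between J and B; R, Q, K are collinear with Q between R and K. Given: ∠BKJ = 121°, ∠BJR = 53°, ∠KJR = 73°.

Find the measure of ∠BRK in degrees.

∠BRK = 20°

1. ∠BKR = 53°  [same arc RB]
2. ∠KBR = 107°  [cyclic JRBK, opposite ∠J+∠B]
3. ∠BRK = 20°  [△RBK]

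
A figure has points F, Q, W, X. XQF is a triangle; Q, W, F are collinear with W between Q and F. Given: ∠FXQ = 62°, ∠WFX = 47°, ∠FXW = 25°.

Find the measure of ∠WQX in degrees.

∠WQX = 71°

1. ∠QFX = 47°  [W on ray FQ]
2. ∠FQX = 71°  [△XQF]
3. ∠WQX = 71°  [W on ray QF]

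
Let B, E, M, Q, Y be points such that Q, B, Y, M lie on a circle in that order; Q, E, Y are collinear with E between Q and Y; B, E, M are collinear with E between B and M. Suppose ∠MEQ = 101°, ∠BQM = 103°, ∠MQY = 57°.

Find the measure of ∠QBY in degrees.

∠QBY = 112°

1. ∠BEY = 101°  [vertical angles at E]
2. ∠BMQ = 22°  [△QEM]
3. ∠MBQ = 55°  [△QBM]
4. ∠MBY = 57°  [same arc YM]
5. ∠BEQ = 79°  [linear pair at E on QY]
6. ∠BYQ = 22°  [△BEY]
7. ∠BQY = 46°  [△QEB]
8. ∠QBY = 112°  [△QBY]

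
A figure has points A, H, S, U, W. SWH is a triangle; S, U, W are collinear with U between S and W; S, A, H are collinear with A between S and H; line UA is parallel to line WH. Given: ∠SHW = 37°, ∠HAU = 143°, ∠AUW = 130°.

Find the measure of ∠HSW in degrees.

∠HSW = 93°

1. ∠SAU = 37°  [UA∥WH, corresponding at A]
2. ∠AUS = 50°  [linear pair at U on SW]
3. ∠ASU = 93°  [△SUA]
4. ∠HSW = 93°  [U on SW, A on SH]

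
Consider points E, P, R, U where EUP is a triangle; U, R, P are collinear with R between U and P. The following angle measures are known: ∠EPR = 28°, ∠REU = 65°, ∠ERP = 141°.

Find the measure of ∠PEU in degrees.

1. ∠EPU = 28°  [R on ray PU]
2. ∠ERU = 39°  [linear pair at R on UP]
3. ∠EUR = 76°  [△EUR]
4. ∠EUP = 76°  [R on ray UP]
5. ∠PEU = 76°  [△EUP]

∠PEU = 76°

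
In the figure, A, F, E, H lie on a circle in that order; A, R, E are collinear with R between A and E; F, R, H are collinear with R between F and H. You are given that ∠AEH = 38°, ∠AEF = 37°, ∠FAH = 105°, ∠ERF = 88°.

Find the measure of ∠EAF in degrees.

∠EAF = 50°

1. ∠AFH = 38°  [same arc AH]
2. ∠ARF = 92°  [linear pair at R on AE]
3. ∠EAF = 50°  [△ARF]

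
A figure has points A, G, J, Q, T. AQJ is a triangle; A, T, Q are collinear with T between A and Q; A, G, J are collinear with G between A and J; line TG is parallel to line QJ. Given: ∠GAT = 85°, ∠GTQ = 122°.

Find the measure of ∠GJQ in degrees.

∠GJQ = 37°

1. ∠ATG = 58°  [linear pair at T on AQ]
2. ∠AGT = 37°  [△ATG]
3. ∠JGT = 143°  [linear pair at G on AJ]
4. ∠GJQ = 37°  [TG∥QJ, co-interior at J–G]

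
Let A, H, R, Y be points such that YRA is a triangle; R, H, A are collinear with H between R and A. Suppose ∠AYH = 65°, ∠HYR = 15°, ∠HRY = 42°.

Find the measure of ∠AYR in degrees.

1. ∠RHY = 123°  [△YRH]
2. ∠ARY = 42°  [H on ray RA]
3. ∠AHY = 57°  [linear pair at H on RA]
4. ∠HAY = 58°  [△YHA]
5. ∠RAY = 58°  [H on ray AR]
6. ∠AYR = 80°  [△YRA]

∠AYR = 80°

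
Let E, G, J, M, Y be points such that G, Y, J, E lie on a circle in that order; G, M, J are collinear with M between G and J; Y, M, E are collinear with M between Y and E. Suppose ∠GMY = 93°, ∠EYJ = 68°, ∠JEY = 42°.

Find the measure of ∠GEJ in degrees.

1. ∠EMJ = 93°  [vertical angles at M]
2. ∠EGJ = 68°  [same arc JE]
3. ∠EJG = 45°  [△JME]
4. ∠GEJ = 67°  [△GJE]

∠GEJ = 67°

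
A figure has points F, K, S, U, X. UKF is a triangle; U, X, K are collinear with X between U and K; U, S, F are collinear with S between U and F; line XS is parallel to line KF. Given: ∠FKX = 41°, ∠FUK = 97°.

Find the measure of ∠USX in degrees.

∠USX = 42°

1. ∠FKU = 41°  [X on ray KU]
2. ∠KFU = 42°  [△UKF]
3. ∠USX = 42°  [XS∥KF, corresponding at S]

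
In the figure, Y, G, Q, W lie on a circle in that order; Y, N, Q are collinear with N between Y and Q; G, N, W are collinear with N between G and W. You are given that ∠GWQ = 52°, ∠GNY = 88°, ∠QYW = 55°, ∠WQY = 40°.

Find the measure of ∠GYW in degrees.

∠GYW = 107°

1. ∠QGW = 55°  [same arc QW]
2. ∠GQW = 73°  [△GQW]
3. ∠GYW = 107°  [cyclic YGQW, opposite ∠Y+∠Q]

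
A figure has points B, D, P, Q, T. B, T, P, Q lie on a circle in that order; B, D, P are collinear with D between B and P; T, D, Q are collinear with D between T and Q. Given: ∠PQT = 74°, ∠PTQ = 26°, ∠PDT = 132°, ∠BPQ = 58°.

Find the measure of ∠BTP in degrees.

1. ∠PBT = 74°  [same arc TP]
2. ∠BPT = 22°  [△TDP]
3. ∠BTP = 84°  [△BTP]

∠BTP = 84°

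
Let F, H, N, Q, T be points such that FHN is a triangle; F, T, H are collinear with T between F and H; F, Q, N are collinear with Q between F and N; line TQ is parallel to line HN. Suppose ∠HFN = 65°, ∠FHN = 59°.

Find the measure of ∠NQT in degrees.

∠NQT = 124°

1. ∠FNH = 56°  [△FHN]
2. ∠FQT = 56°  [TQ∥HN, corresponding at Q]
3. ∠NQT = 124°  [linear pair at Q on FN]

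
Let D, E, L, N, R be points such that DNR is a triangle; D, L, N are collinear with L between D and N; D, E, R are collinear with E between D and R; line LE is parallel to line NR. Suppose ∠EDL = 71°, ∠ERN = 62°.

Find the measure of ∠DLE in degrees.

1. ∠NDR = 71°  [L on DN, E on DR]
2. ∠DRN = 62°  [E on ray RD]
3. ∠DNR = 47°  [△DNR]
4. ∠DLE = 47°  [LE∥NR, corresponding at L]

∠DLE = 47°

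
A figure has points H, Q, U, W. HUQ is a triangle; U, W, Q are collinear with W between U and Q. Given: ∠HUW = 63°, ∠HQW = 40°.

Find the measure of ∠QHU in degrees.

∠QHU = 77°

1. ∠HUQ = 63°  [W on ray UQ]
2. ∠HQU = 40°  [W on ray QU]
3. ∠QHU = 77°  [△HUQ]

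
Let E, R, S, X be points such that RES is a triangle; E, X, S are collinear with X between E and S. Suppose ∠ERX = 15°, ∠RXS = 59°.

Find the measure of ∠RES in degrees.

1. ∠EXR = 121°  [linear pair at X on ES]
2. ∠REX = 44°  [△REX]
3. ∠RES = 44°  [X on ray ES]

∠RES = 44°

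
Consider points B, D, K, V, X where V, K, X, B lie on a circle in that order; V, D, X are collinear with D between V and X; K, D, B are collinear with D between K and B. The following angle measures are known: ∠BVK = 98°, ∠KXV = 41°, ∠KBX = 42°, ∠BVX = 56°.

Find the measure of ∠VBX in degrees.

∠VBX = 83°

1. ∠KVX = 42°  [same arc KX]
2. ∠VKX = 97°  [△VKX]
3. ∠VBX = 83°  [cyclic VKXB, opposite ∠K+∠B]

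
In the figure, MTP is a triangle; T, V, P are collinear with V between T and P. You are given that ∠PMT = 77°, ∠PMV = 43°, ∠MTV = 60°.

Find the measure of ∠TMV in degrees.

∠TMV = 34°

1. ∠MTP = 60°  [V on ray TP]
2. ∠MPT = 43°  [△MTP]
3. ∠MPV = 43°  [V on ray PT]
4. ∠MVP = 94°  [△MVP]
5. ∠MVT = 86°  [linear pair at V on TP]
6. ∠TMV = 34°  [△MTV]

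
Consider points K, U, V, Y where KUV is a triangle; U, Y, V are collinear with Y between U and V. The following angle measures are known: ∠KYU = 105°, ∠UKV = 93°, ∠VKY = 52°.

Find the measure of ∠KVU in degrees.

1. ∠KYV = 75°  [linear pair at Y on UV]
2. ∠KVY = 53°  [△KYV]
3. ∠KVU = 53°  [Y on ray VU]

∠KVU = 53°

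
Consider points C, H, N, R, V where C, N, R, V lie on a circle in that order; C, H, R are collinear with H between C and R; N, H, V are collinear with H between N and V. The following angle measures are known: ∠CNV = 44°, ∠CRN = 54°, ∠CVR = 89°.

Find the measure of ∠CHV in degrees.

∠CHV = 79°

1. ∠CRV = 44°  [same arc CV]
2. ∠CVN = 54°  [same arc CN]
3. ∠RCV = 47°  [△CRV]
4. ∠CHV = 79°  [△CHV]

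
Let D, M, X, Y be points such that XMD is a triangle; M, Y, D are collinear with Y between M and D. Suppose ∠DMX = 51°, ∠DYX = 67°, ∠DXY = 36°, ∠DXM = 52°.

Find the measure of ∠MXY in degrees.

1. ∠XMY = 51°  [Y on ray MD]
2. ∠MYX = 113°  [linear pair at Y on MD]
3. ∠MXY = 16°  [△XMY]

∠MXY = 16°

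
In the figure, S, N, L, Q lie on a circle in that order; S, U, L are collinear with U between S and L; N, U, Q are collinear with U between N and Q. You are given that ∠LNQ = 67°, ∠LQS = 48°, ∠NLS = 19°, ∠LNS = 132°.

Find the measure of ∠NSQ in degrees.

∠NSQ = 96°

1. ∠LSQ = 67°  [same arc LQ]
2. ∠QLS = 65°  [△SLQ]
3. ∠NQS = 19°  [same arc SN]
4. ∠QNS = 65°  [same arc SQ]
5. ∠NSQ = 96°  [△SNQ]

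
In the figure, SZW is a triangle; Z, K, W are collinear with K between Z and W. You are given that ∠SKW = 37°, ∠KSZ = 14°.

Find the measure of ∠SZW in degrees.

1. ∠SKZ = 143°  [linear pair at K on ZW]
2. ∠KZS = 23°  [△SZK]
3. ∠SZW = 23°  [K on ray ZW]

∠SZW = 23°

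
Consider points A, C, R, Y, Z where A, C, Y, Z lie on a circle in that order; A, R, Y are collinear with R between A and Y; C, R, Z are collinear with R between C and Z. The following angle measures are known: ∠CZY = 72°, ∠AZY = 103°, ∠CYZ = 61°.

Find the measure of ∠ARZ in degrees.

1. ∠CAY = 72°  [same arc CY]
2. ∠YCZ = 47°  [△CYZ]
3. ∠ACY = 77°  [cyclic ACYZ, opposite ∠C+∠Z]
4. ∠AYC = 31°  [△ACY]
5. ∠YAZ = 47°  [same arc YZ]
6. ∠AZC = 31°  [same arc AC]
7. ∠ARZ = 102°  [△ARZ]

∠ARZ = 102°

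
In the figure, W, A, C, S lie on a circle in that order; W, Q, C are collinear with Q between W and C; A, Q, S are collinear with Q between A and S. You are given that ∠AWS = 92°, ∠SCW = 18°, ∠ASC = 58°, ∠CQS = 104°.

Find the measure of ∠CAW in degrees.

1. ∠SAW = 18°  [same arc WS]
2. ∠AWC = 58°  [same arc AC]
3. ∠ASW = 70°  [△WAS]
4. ∠ACW = 70°  [same arc WA]
5. ∠CAW = 52°  [△WAC]

∠CAW = 52°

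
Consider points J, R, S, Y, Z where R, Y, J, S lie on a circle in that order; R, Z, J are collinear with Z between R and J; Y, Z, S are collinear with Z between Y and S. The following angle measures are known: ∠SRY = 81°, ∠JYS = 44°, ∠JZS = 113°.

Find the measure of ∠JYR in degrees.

1. ∠SJY = 99°  [cyclic RYJS, opposite ∠R+∠J]
2. ∠JRS = 44°  [same arc JS]
3. ∠JSY = 37°  [△YJS]
4. ∠RJS = 30°  [△JZS]
5. ∠JSR = 106°  [△RJS]
6. ∠JYR = 74°  [cyclic RYJS, opposite ∠Y+∠S]

∠JYR = 74°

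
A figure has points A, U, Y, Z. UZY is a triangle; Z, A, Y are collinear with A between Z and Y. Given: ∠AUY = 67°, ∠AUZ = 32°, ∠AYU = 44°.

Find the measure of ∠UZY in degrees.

∠UZY = 37°

1. ∠UAY = 69°  [△UAY]
2. ∠UAZ = 111°  [linear pair at A on ZY]
3. ∠AZU = 37°  [△UZA]
4. ∠UZY = 37°  [A on ray ZY]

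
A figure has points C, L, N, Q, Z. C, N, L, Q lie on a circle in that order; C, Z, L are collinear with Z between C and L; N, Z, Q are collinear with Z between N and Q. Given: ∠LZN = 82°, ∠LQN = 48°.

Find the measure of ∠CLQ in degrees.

∠CLQ = 34°

1. ∠CZQ = 82°  [vertical angles at Z]
2. ∠LZQ = 98°  [linear pair at Z on CL]
3. ∠CLQ = 34°  [△LZQ]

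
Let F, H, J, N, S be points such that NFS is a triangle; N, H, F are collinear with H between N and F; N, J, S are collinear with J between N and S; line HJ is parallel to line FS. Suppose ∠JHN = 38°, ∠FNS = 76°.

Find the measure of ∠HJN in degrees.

∠HJN = 66°

1. ∠NFS = 38°  [HJ∥FS, corresponding at H]
2. ∠FSN = 66°  [△NFS]
3. ∠HJN = 66°  [HJ∥FS, corresponding at J]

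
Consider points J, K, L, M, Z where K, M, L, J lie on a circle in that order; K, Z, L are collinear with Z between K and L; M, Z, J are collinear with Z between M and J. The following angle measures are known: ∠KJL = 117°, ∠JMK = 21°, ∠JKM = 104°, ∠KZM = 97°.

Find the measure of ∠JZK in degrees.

∠JZK = 83°

1. ∠JLK = 21°  [same arc KJ]
2. ∠KJM = 55°  [△KMJ]
3. ∠JKL = 42°  [△KLJ]
4. ∠JZK = 83°  [△KZJ]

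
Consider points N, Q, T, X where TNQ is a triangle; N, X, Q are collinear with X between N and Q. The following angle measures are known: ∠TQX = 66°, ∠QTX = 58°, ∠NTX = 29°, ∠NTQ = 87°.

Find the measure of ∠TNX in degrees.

∠TNX = 27°

1. ∠NQT = 66°  [X on ray QN]
2. ∠QNT = 27°  [△TNQ]
3. ∠TNX = 27°  [X on ray NQ]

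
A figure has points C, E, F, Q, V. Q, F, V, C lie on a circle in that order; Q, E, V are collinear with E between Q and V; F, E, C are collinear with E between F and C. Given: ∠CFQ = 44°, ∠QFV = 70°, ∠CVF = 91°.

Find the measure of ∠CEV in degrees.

∠CEV = 73°

1. ∠CVQ = 44°  [same arc QC]
2. ∠QCV = 110°  [cyclic QFVC, opposite ∠F+∠C]
3. ∠CQF = 89°  [cyclic QFVC, opposite ∠Q+∠V]
4. ∠CQV = 26°  [△QVC]
5. ∠FCQ = 47°  [△QFC]
6. ∠CEQ = 107°  [△QEC]
7. ∠CEV = 73°  [linear pair at E on QV]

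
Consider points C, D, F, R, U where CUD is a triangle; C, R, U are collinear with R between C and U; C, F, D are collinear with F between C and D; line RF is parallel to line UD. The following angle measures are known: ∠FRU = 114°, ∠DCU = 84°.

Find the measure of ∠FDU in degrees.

1. ∠CRF = 66°  [linear pair at R on CU]
2. ∠FCR = 84°  [R on CU, F on CD]
3. ∠CFR = 30°  [△CRF]
4. ∠DFR = 150°  [linear pair at F on CD]
5. ∠FDU = 30°  [RF∥UD, co-interior at D–F]

∠FDU = 30°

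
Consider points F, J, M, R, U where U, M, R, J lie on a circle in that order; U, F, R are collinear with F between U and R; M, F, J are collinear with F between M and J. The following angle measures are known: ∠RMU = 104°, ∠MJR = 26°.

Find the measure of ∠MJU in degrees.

∠MJU = 50°

1. ∠MUR = 26°  [same arc MR]
2. ∠MRU = 50°  [△UMR]
3. ∠MJU = 50°  [same arc UM]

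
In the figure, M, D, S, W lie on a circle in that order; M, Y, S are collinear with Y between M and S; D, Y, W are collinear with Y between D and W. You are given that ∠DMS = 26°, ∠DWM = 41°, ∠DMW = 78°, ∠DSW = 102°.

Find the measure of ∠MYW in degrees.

1. ∠DWS = 26°  [same arc DS]
2. ∠DSM = 41°  [same arc MD]
3. ∠SDW = 52°  [△DSW]
4. ∠DYS = 87°  [△DYS]
5. ∠MYW = 87°  [vertical angles at Y]

∠MYW = 87°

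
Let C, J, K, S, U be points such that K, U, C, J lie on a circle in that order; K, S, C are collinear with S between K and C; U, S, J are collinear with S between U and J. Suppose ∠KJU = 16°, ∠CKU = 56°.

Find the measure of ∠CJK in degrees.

1. ∠KCU = 16°  [same arc KU]
2. ∠CUK = 108°  [△KUC]
3. ∠CJK = 72°  [cyclic KUCJ, opposite ∠U+∠J]

∠CJK = 72°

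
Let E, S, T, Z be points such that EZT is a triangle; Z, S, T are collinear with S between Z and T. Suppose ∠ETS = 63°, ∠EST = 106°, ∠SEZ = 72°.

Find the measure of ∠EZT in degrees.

1. ∠ESZ = 74°  [linear pair at S on ZT]
2. ∠EZS = 34°  [△EZS]
3. ∠EZT = 34°  [S on ray ZT]

∠EZT = 34°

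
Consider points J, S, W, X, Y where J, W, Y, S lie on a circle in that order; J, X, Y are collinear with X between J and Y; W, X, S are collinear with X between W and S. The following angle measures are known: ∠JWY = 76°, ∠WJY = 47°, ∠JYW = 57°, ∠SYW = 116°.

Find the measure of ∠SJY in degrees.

1. ∠WSY = 47°  [same arc WY]
2. ∠SWY = 17°  [△WYS]
3. ∠SJY = 17°  [same arc YS]

∠SJY = 17°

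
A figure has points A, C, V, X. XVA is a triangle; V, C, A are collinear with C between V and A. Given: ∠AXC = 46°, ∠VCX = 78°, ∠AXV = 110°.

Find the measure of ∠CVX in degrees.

∠CVX = 38°

1. ∠ACX = 102°  [linear pair at C on VA]
2. ∠CAX = 32°  [△XCA]
3. ∠VAX = 32°  [C on ray AV]
4. ∠AVX = 38°  [△XVA]
5. ∠CVX = 38°  [C on ray VA]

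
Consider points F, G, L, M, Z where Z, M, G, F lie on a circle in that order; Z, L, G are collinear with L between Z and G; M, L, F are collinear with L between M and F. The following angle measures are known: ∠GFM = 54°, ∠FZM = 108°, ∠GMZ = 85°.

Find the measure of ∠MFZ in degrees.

1. ∠GZM = 54°  [same arc MG]
2. ∠MGZ = 41°  [△ZMG]
3. ∠MFZ = 41°  [same arc ZM]

∠MFZ = 41°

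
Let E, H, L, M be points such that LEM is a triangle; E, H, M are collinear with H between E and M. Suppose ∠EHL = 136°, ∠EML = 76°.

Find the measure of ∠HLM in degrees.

∠HLM = 60°

1. ∠LHM = 44°  [linear pair at H on EM]
2. ∠HML = 76°  [H on ray ME]
3. ∠HLM = 60°  [△LHM]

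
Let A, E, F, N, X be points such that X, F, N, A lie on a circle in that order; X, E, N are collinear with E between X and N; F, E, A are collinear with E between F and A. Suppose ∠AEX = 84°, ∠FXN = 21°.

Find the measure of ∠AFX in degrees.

1. ∠FEN = 84°  [vertical angles at E]
2. ∠FEX = 96°  [linear pair at E on XN]
3. ∠AFX = 63°  [△XEF]

∠AFX = 63°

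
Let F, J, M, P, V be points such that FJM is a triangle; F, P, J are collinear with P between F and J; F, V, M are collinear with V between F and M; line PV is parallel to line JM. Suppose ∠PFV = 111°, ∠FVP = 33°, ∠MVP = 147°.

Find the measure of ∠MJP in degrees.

1. ∠FPV = 36°  [△FPV]
2. ∠JPV = 144°  [linear pair at P on FJ]
3. ∠MJP = 36°  [PV∥JM, co-interior at J–P]

∠MJP = 36°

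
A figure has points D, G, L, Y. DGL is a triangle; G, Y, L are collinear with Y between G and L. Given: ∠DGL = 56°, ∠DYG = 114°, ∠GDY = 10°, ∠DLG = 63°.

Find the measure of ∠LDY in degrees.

1. ∠DYL = 66°  [linear pair at Y on GL]
2. ∠DLY = 63°  [Y on ray LG]
3. ∠LDY = 51°  [△DYL]

∠LDY = 51°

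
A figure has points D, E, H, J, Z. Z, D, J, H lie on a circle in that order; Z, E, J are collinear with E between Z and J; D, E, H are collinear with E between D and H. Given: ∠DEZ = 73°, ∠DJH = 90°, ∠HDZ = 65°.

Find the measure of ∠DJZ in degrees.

∠DJZ = 25°

1. ∠DZH = 90°  [cyclic ZDJH, opposite ∠Z+∠J]
2. ∠DHZ = 25°  [△ZDH]
3. ∠DJZ = 25°  [same arc ZD]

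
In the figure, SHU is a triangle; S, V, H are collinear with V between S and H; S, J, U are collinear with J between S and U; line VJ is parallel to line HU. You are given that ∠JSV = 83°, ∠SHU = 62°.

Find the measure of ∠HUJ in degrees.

∠HUJ = 35°

1. ∠HSU = 83°  [V on SH, J on SU]
2. ∠HUS = 35°  [△SHU]
3. ∠HUJ = 35°  [J on ray US]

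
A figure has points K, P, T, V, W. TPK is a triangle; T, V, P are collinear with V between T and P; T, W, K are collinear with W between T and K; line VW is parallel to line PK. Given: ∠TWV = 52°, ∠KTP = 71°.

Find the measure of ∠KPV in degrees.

1. ∠PKT = 52°  [VW∥PK, corresponding at W]
2. ∠KPT = 57°  [△TPK]
3. ∠KPV = 57°  [V on ray PT]

∠KPV = 57°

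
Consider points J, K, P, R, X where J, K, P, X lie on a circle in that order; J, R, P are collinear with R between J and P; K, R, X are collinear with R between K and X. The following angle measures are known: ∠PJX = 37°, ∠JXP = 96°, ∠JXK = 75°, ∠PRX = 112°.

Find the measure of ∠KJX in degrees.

∠KJX = 58°

1. ∠PKX = 37°  [same arc PX]
2. ∠JPX = 47°  [△JPX]
3. ∠KXP = 21°  [△PRX]
4. ∠KPX = 122°  [△KPX]
5. ∠KJX = 58°  [cyclic JKPX, opposite ∠J+∠P]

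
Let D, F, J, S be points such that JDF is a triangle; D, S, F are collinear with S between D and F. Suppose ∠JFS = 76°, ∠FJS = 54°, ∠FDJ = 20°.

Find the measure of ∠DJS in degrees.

1. ∠FSJ = 50°  [△JSF]
2. ∠JDS = 20°  [S on ray DF]
3. ∠DSJ = 130°  [linear pair at S on DF]
4. ∠DJS = 30°  [△JDS]

∠DJS = 30°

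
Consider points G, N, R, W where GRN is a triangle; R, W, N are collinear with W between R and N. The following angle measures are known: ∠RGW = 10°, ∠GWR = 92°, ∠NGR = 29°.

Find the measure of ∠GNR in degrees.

1. ∠GRW = 78°  [△GRW]
2. ∠GRN = 78°  [W on ray RN]
3. ∠GNR = 73°  [△GRN]

∠GNR = 73°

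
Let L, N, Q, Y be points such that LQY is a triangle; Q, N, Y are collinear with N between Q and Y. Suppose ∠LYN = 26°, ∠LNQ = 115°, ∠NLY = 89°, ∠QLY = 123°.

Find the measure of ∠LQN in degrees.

∠LQN = 31°

1. ∠LYQ = 26°  [N on ray YQ]
2. ∠LQY = 31°  [△LQY]
3. ∠LQN = 31°  [N on ray QY]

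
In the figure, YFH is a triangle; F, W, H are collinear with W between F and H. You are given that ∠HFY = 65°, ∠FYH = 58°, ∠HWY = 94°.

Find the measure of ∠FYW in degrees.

1. ∠WFY = 65°  [W on ray FH]
2. ∠FWY = 86°  [linear pair at W on FH]
3. ∠FYW = 29°  [△YFW]

∠FYW = 29°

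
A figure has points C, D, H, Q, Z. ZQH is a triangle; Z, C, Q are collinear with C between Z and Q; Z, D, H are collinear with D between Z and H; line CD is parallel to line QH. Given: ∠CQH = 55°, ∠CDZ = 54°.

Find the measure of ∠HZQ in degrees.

∠HZQ = 71°

1. ∠HQZ = 55°  [C on ray QZ]
2. ∠QHZ = 54°  [CD∥QH, corresponding at D]
3. ∠HZQ = 71°  [△ZQH]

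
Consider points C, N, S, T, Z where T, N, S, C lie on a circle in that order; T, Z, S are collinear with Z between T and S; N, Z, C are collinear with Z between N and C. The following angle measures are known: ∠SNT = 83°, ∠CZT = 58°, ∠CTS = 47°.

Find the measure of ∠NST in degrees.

1. ∠NZS = 58°  [vertical angles at Z]
2. ∠CNS = 47°  [same arc SC]
3. ∠NST = 75°  [△NZS]

∠NST = 75°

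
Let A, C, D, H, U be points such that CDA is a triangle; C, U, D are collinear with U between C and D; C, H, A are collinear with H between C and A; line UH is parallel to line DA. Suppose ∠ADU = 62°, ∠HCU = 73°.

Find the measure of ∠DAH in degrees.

1. ∠ADC = 62°  [U on ray DC]
2. ∠ACD = 73°  [U on CD, H on CA]
3. ∠CAD = 45°  [△CDA]
4. ∠DAH = 45°  [H on ray AC]

∠DAH = 45°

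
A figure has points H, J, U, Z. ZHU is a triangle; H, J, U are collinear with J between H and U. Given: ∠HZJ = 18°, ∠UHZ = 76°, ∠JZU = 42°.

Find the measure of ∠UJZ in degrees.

1. ∠JHZ = 76°  [J on ray HU]
2. ∠HJZ = 86°  [△ZHJ]
3. ∠UJZ = 94°  [linear pair at J on HU]

∠UJZ = 94°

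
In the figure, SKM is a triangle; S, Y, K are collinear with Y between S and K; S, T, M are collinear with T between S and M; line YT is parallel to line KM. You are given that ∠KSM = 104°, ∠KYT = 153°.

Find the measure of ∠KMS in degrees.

∠KMS = 49°

1. ∠TSY = 104°  [Y on SK, T on SM]
2. ∠SYT = 27°  [linear pair at Y on SK]
3. ∠STY = 49°  [△SYT]
4. ∠KMS = 49°  [YT∥KM, corresponding at T]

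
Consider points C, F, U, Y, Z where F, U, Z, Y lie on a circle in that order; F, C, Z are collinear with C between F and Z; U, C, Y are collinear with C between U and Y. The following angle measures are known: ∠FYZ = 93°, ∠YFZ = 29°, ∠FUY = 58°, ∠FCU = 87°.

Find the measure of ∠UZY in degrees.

1. ∠FZY = 58°  [△FZY]
2. ∠YUZ = 29°  [same arc ZY]
3. ∠YCZ = 87°  [vertical angles at C]
4. ∠UYZ = 35°  [△ZCY]
5. ∠UZY = 116°  [△UZY]

∠UZY = 116°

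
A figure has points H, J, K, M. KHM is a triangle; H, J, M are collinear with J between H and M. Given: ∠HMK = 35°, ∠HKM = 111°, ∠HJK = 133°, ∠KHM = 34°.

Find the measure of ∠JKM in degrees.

∠JKM = 98°

1. ∠JMK = 35°  [J on ray MH]
2. ∠KJM = 47°  [linear pair at J on HM]
3. ∠JKM = 98°  [△KJM]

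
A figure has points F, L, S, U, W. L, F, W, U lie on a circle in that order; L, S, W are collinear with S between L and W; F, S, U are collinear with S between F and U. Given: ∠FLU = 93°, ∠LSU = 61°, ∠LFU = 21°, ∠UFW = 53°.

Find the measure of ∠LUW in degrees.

∠LUW = 106°

1. ∠FUL = 66°  [△LFU]
2. ∠ULW = 53°  [△LSU]
3. ∠LWU = 21°  [same arc LU]
4. ∠LUW = 106°  [△LWU]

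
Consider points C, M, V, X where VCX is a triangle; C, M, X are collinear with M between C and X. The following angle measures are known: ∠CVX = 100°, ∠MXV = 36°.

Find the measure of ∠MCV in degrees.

∠MCV = 44°

1. ∠CXV = 36°  [M on ray XC]
2. ∠VCX = 44°  [△VCX]
3. ∠MCV = 44°  [M on ray CX]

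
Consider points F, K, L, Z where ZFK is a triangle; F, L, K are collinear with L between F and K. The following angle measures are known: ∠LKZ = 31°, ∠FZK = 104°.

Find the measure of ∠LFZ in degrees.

∠LFZ = 45°

1. ∠FKZ = 31°  [L on ray KF]
2. ∠KFZ = 45°  [△ZFK]
3. ∠LFZ = 45°  [L on ray FK]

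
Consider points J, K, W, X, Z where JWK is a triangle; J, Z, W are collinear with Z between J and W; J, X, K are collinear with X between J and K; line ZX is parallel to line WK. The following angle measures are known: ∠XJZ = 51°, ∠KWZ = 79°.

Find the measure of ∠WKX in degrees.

∠WKX = 50°

1. ∠KJW = 51°  [Z on JW, X on JK]
2. ∠JWK = 79°  [Z on ray WJ]
3. ∠JKW = 50°  [△JWK]
4. ∠WKX = 50°  [X on ray KJ]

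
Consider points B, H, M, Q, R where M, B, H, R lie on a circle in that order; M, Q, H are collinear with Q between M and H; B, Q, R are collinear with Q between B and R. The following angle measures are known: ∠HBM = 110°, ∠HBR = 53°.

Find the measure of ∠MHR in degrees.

∠MHR = 57°

1. ∠HRM = 70°  [cyclic MBHR, opposite ∠B+∠R]
2. ∠HMR = 53°  [same arc HR]
3. ∠MHR = 57°  [△MHR]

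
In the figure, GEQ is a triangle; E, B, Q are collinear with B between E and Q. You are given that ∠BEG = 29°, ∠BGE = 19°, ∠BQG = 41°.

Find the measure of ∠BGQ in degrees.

∠BGQ = 91°

1. ∠EBG = 132°  [△GEB]
2. ∠GBQ = 48°  [linear pair at B on EQ]
3. ∠BGQ = 91°  [△GBQ]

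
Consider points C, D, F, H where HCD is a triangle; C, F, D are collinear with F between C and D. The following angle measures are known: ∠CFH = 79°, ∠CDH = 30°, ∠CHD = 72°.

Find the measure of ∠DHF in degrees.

1. ∠DFH = 101°  [linear pair at F on CD]
2. ∠FDH = 30°  [F on ray DC]
3. ∠DHF = 49°  [△HFD]

∠DHF = 49°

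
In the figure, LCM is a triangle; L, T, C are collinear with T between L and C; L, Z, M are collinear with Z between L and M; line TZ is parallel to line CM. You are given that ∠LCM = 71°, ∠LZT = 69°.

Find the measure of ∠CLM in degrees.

1. ∠LTZ = 71°  [TZ∥CM, corresponding at T]
2. ∠TLZ = 40°  [△LTZ]
3. ∠CLM = 40°  [T on LC, Z on LM]

∠CLM = 40°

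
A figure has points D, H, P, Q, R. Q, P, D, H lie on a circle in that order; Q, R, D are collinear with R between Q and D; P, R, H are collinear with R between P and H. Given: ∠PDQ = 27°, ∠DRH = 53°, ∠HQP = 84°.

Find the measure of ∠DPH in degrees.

1. ∠PHQ = 27°  [same arc QP]
2. ∠HRQ = 127°  [linear pair at R on QD]
3. ∠DQH = 26°  [△QRH]
4. ∠DPH = 26°  [same arc DH]

∠DPH = 26°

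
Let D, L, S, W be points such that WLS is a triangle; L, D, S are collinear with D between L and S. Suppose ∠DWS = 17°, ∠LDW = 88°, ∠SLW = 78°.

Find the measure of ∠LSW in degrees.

∠LSW = 71°

1. ∠SDW = 92°  [linear pair at D on LS]
2. ∠DSW = 71°  [△WDS]
3. ∠LSW = 71°  [D on ray SL]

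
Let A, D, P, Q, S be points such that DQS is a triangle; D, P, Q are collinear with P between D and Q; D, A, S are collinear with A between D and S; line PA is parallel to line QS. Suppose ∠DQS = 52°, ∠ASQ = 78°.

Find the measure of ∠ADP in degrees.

1. ∠DSQ = 78°  [A on ray SD]
2. ∠QDS = 50°  [△DQS]
3. ∠ADP = 50°  [P on DQ, A on DS]

∠ADP = 50°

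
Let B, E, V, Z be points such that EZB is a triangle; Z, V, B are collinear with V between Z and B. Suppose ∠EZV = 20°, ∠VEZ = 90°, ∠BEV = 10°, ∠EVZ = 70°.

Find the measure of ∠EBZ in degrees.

1. ∠BVE = 110°  [linear pair at V on ZB]
2. ∠EBV = 60°  [△EVB]
3. ∠EBZ = 60°  [V on ray BZ]

∠EBZ = 60°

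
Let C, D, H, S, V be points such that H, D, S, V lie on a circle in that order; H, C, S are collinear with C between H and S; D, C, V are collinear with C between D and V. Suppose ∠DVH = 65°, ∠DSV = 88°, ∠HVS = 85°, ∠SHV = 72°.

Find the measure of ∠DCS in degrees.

1. ∠DSH = 65°  [same arc HD]
2. ∠SDV = 72°  [same arc SV]
3. ∠DCS = 43°  [△DCS]

∠DCS = 43°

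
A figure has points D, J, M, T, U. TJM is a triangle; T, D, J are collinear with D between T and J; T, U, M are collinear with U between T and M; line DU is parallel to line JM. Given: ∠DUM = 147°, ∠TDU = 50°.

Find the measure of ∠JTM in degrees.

1. ∠DUT = 33°  [linear pair at U on TM]
2. ∠DTU = 97°  [△TDU]
3. ∠JTM = 97°  [D on TJ, U on TM]

∠JTM = 97°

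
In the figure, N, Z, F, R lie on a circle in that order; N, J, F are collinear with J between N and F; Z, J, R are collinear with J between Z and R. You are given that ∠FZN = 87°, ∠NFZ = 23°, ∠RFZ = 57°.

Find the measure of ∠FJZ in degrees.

1. ∠FNZ = 70°  [△NZF]
2. ∠FRZ = 70°  [same arc ZF]
3. ∠FZR = 53°  [△ZFR]
4. ∠FJZ = 104°  [△ZJF]

∠FJZ = 104°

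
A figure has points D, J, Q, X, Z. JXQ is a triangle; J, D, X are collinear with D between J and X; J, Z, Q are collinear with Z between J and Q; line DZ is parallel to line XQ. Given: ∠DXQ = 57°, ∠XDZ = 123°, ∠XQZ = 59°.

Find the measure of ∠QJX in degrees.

∠QJX = 64°

1. ∠JXQ = 57°  [D on ray XJ]
2. ∠JQX = 59°  [Z on ray QJ]
3. ∠QJX = 64°  [△JXQ]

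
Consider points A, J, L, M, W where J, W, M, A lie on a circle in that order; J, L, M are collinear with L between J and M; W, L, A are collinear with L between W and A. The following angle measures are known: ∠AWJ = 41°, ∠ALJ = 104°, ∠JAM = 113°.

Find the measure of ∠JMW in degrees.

∠JMW = 50°

1. ∠AMJ = 41°  [same arc JA]
2. ∠MLW = 104°  [vertical angles at L]
3. ∠AJM = 26°  [△JMA]
4. ∠AWM = 26°  [same arc MA]
5. ∠JMW = 50°  [△WLM]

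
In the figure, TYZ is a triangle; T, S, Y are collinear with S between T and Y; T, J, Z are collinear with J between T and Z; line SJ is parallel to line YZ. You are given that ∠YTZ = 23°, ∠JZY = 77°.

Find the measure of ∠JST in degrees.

1. ∠TZY = 77°  [J on ray ZT]
2. ∠TYZ = 80°  [△TYZ]
3. ∠JST = 80°  [SJ∥YZ, corresponding at S]

∠JST = 80°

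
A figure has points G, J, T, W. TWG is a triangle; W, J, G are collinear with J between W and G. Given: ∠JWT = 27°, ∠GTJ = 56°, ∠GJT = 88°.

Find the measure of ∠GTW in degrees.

∠GTW = 117°

1. ∠GWT = 27°  [J on ray WG]
2. ∠JGT = 36°  [△TJG]
3. ∠TGW = 36°  [J on ray GW]
4. ∠GTW = 117°  [△TWG]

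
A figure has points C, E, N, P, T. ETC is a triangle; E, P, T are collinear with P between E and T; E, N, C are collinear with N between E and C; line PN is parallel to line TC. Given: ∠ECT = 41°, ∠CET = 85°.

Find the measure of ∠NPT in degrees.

∠NPT = 126°

1. ∠CTE = 54°  [△ETC]
2. ∠EPN = 54°  [PN∥TC, corresponding at P]
3. ∠NPT = 126°  [linear pair at P on ET]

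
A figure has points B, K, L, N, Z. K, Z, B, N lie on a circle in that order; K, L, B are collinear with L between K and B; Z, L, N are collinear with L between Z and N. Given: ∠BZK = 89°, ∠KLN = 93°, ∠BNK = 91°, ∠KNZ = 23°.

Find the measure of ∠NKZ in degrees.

∠NKZ = 132°

1. ∠BKN = 64°  [△KLN]
2. ∠KBN = 25°  [△KBN]
3. ∠KZN = 25°  [same arc KN]
4. ∠NKZ = 132°  [△KZN]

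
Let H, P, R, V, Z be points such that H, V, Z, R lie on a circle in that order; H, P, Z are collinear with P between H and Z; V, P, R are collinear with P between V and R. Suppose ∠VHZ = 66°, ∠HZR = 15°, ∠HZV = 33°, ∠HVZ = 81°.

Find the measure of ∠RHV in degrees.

∠RHV = 132°

1. ∠HVR = 15°  [same arc HR]
2. ∠HRV = 33°  [same arc HV]
3. ∠RHV = 132°  [△HVR]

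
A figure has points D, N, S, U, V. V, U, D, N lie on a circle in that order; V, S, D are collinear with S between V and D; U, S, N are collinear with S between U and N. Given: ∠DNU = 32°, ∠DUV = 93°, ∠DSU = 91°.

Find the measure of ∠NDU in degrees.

∠NDU = 114°

1. ∠DVU = 32°  [same arc UD]
2. ∠UDV = 55°  [△VUD]
3. ∠DUN = 34°  [△USD]
4. ∠NDU = 114°  [△UDN]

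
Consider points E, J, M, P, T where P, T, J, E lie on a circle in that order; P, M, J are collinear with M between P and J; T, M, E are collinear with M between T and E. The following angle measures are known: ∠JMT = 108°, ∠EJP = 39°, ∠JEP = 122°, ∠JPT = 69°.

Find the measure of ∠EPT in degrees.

∠EPT = 88°

1. ∠EMP = 108°  [vertical angles at M]
2. ∠ETP = 39°  [same arc PE]
3. ∠EPJ = 19°  [△PJE]
4. ∠PET = 53°  [△PME]
5. ∠EPT = 88°  [△PTE]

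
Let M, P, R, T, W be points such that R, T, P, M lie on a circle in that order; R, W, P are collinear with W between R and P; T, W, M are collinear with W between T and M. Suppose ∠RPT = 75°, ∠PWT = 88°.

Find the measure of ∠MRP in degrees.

1. ∠RMT = 75°  [same arc RT]
2. ∠MWR = 88°  [vertical angles at W]
3. ∠MRP = 17°  [△RWM]

∠MRP = 17°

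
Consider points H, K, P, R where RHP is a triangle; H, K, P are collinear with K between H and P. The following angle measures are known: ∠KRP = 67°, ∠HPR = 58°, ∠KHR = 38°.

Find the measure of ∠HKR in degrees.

1. ∠KPR = 58°  [K on ray PH]
2. ∠PKR = 55°  [△RKP]
3. ∠HKR = 125°  [linear pair at K on HP]

∠HKR = 125°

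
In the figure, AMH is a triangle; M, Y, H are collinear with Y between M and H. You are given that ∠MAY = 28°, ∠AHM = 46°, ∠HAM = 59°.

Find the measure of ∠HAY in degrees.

∠HAY = 31°

1. ∠AMH = 75°  [△AMH]
2. ∠AHY = 46°  [Y on ray HM]
3. ∠AMY = 75°  [Y on ray MH]
4. ∠AYM = 77°  [△AMY]
5. ∠AYH = 103°  [linear pair at Y on MH]
6. ∠HAY = 31°  [△AYH]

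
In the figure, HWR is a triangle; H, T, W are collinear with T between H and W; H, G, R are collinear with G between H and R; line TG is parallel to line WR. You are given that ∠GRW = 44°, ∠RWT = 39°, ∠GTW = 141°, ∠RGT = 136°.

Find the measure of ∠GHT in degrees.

1. ∠GTH = 39°  [linear pair at T on HW]
2. ∠HGT = 44°  [linear pair at G on HR]
3. ∠GHT = 97°  [△HTG]

∠GHT = 97°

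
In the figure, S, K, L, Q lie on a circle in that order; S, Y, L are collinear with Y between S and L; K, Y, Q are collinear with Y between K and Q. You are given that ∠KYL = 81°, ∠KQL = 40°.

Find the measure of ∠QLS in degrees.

1. ∠QYS = 81°  [vertical angles at Y]
2. ∠LYQ = 99°  [linear pair at Y on SL]
3. ∠QLS = 41°  [△LYQ]

∠QLS = 41°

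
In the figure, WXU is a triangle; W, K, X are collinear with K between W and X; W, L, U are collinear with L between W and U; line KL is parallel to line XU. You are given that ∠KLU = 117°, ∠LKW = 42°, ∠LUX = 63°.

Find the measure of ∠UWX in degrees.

∠UWX = 75°

1. ∠KLW = 63°  [linear pair at L on WU]
2. ∠KWL = 75°  [△WKL]
3. ∠UWX = 75°  [K on WX, L on WU]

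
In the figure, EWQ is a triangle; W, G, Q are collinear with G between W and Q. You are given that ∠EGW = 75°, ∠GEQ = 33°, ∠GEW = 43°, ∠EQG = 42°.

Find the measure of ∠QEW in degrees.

1. ∠EWG = 62°  [△EWG]
2. ∠EQW = 42°  [G on ray QW]
3. ∠EWQ = 62°  [G on ray WQ]
4. ∠QEW = 76°  [△EWQ]

∠QEW = 76°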